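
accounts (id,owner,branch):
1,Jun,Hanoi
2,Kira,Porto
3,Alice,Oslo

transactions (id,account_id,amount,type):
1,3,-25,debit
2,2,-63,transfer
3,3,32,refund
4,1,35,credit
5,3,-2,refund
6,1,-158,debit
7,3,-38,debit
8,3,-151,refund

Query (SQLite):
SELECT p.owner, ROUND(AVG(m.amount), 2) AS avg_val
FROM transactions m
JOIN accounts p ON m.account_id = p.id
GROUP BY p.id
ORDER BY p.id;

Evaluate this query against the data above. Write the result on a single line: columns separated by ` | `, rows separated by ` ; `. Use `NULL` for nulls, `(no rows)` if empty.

Join each transactions row to its accounts via account_id.
Group joined rows by accounts.id; compute ROUND(AVG(m.amount), 2) per group.
  1: ids {4, 6} → ROUND(AVG(m.amount), 2)=-61.5
  2: ids {2} → ROUND(AVG(m.amount), 2)=-63
  3: ids {1, 3, 5, 7, 8} → ROUND(AVG(m.amount), 2)=-36.8

Jun | -61.5 ; Kira | -63 ; Alice | -36.8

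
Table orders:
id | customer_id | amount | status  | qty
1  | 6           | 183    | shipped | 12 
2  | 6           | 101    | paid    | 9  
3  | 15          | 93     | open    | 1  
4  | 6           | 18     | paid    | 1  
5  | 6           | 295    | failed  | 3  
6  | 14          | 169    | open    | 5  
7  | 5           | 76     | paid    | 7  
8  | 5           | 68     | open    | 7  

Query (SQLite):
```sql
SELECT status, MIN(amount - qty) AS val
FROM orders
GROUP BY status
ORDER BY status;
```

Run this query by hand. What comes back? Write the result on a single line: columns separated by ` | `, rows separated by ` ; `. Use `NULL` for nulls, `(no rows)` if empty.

failed | 292 ; open | 61 ; paid | 17 ; shipped | 171

For each row compute amount - qty.
Group by status; take MIN of the expression per group.
  failed: ids {5} → MIN(amount - qty)=292
  open: ids {3, 6, 8} → MIN(amount - qty)=61
  paid: ids {2, 4, 7} → MIN(amount - qty)=17
  shipped: ids {1} → MIN(amount - qty)=171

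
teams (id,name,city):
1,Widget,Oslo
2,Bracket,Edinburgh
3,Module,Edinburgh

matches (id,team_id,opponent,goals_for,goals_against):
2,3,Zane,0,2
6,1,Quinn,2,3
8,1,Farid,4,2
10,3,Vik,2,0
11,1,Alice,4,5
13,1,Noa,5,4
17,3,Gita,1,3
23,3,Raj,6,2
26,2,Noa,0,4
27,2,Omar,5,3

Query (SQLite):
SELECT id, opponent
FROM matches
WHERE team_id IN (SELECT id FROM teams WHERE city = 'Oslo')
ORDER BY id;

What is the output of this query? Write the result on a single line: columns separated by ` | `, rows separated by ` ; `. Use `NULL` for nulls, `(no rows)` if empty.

Inner query: teams.id where city = 'Oslo'.
Outer: keep matches rows whose team_id is in that set.
Inner query → {1}

6 | Quinn ; 8 | Farid ; 11 | Alice ; 13 | Noa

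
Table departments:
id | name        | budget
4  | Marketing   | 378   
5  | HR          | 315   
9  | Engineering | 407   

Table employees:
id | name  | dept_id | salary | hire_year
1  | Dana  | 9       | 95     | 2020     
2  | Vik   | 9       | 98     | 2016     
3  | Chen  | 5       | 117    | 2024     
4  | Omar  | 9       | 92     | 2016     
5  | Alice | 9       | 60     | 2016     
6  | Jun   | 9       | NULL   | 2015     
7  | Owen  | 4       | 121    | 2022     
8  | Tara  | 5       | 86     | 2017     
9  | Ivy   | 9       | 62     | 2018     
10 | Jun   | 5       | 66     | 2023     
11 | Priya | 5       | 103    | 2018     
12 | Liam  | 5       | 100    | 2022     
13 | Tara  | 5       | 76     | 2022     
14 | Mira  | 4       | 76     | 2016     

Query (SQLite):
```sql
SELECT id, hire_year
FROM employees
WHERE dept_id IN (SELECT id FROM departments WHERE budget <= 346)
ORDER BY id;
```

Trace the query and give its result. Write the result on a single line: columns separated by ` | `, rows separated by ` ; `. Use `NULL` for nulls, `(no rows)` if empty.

3 | 2024 ; 8 | 2017 ; 10 | 2023 ; 11 | 2018 ; 12 | 2022 ; 13 | 2022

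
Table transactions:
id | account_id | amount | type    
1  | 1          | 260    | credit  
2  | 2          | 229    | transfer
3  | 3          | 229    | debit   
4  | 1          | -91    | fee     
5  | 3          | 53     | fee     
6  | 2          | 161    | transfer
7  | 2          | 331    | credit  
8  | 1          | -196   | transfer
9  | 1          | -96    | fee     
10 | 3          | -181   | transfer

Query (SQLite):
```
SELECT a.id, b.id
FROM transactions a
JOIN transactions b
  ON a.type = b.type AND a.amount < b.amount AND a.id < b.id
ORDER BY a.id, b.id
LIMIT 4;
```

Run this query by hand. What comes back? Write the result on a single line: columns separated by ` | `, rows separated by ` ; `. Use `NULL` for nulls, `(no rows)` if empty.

1 | 7 ; 4 | 5 ; 8 | 10

Pairs (a,b) with same type, a.amount < b.amount, a.id < b.id.
type groups: credit:{1,7} debit:{3} fee:{4,5,9} transfer:{2,6,8,10}
Ordered by (a.id, b.id); first 4.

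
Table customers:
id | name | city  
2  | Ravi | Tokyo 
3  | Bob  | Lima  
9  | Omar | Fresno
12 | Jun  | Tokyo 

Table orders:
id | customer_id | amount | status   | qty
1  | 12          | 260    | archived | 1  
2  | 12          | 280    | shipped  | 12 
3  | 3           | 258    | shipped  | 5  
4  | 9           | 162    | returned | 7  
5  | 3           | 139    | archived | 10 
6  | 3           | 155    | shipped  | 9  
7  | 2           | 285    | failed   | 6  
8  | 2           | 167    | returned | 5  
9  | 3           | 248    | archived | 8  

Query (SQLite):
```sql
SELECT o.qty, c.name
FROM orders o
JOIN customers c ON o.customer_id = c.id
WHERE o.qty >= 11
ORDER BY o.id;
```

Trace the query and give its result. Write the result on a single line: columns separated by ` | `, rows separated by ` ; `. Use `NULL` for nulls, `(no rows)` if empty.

12 | Jun

Each orders row matches the customers row where customer_id = customers.id.
Then keep rows with o.qty >= 11.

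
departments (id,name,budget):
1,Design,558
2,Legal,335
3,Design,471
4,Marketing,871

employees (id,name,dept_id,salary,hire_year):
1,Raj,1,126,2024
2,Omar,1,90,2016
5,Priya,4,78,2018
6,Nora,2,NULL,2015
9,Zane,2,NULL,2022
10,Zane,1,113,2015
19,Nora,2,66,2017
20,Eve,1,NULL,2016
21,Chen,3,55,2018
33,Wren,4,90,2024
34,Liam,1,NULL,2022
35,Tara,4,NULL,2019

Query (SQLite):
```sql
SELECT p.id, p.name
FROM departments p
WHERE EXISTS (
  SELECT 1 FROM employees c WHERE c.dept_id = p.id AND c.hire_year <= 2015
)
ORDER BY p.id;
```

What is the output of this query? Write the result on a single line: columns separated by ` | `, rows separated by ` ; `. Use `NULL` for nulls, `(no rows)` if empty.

1 | Design ; 2 | Legal

For each departments row, check whether any employees with matching dept_id has hire_year <= 2015.
Keep rows where that is true.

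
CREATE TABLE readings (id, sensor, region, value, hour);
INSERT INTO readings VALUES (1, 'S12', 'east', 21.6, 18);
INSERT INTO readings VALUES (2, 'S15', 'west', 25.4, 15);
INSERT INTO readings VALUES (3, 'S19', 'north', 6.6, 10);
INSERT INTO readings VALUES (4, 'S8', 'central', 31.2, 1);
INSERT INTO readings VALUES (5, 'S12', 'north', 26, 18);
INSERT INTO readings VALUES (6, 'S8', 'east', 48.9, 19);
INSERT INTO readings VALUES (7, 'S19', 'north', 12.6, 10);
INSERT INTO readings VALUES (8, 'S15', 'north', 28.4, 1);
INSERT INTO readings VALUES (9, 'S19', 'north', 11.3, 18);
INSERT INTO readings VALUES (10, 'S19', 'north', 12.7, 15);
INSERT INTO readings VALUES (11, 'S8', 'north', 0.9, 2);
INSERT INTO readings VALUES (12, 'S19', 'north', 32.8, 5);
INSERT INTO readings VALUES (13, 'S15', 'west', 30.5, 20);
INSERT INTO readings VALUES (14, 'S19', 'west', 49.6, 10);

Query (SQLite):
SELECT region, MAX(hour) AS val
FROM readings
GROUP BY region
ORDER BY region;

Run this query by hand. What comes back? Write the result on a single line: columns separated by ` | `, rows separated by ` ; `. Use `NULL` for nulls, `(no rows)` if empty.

Partition readings by region; compute MAX(hour) within each group.
  central: ids {4} → MAX(hour)=1
  east: ids {1, 6} → MAX(hour)=19
  north: ids {3, 5, 7, 8, 9, 10, 11, 12} → MAX(hour)=18
  west: ids {2, 13, 14} → MAX(hour)=20

central | 1 ; east | 19 ; north | 18 ; west | 20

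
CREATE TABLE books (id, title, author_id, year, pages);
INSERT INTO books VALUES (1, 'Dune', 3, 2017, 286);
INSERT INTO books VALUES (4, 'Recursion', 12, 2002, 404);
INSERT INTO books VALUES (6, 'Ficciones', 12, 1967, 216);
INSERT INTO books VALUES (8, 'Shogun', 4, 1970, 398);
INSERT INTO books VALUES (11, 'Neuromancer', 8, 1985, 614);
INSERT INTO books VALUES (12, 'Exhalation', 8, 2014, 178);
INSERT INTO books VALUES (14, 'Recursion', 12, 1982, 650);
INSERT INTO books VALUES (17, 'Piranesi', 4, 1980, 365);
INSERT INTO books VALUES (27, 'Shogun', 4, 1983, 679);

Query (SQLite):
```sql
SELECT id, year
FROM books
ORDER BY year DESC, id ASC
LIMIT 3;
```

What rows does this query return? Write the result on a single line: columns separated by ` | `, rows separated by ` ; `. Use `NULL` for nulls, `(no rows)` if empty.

Sort by year desc, tiebreak id asc: (2017, id=1), (2014, id=12), (2002, id=4), (1985, id=11), (1983, id=27), (1982, id=14) …. Take first 3.

1 | 2017 ; 12 | 2014 ; 4 | 2002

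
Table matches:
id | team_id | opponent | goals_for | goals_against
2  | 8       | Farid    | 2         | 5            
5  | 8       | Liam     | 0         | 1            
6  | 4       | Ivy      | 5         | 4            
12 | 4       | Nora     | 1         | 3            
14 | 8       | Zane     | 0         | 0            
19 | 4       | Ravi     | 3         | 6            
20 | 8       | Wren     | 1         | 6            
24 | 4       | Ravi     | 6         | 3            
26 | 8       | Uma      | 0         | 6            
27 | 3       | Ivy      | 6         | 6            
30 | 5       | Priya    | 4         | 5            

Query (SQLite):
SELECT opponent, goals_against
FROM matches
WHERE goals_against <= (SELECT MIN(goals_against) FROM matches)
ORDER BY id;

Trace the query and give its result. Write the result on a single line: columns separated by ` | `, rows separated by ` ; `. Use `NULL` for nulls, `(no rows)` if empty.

Scalar subquery: MIN(goals_against) over all matches rows = 0.
Keep rows where goals_against <= that value.

Zane | 0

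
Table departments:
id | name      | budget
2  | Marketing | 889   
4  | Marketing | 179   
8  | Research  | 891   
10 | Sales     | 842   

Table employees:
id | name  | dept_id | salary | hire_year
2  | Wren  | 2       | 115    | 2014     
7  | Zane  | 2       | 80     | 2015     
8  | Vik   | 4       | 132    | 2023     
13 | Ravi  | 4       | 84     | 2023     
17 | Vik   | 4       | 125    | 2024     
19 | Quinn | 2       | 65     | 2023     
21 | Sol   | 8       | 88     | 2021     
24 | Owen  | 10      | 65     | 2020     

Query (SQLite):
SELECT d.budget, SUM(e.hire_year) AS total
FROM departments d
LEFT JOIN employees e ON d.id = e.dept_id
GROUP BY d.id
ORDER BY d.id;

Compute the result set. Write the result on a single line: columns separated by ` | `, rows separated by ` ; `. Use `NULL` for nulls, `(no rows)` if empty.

LEFT JOIN keeps every departments row; unmatched ones get NULL for employees columns.
Group by departments.id and compute SUM(e.hire_year). SUM over an all-NULL group is NULL.
  2: ids {2, 7, 19} → SUM(e.hire_year)=6052
  4: ids {8, 13, 17} → SUM(e.hire_year)=6070
  8: ids {21} → SUM(e.hire_year)=2021
  10: ids {24} → SUM(e.hire_year)=2020

889 | 6052 ; 179 | 6070 ; 891 | 2021 ; 842 | 2020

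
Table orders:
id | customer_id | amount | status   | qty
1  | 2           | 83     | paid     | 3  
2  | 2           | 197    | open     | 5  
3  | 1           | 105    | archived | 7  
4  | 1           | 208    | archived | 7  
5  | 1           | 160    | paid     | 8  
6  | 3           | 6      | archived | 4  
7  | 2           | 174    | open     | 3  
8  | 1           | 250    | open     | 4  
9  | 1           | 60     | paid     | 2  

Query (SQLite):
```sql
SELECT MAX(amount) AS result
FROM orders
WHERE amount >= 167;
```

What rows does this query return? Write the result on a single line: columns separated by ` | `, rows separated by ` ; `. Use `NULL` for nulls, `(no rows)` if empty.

250

Rows where amount >= 167 → amount values: [197, 208, 174, 250].
MAX of non-NULL values = 250.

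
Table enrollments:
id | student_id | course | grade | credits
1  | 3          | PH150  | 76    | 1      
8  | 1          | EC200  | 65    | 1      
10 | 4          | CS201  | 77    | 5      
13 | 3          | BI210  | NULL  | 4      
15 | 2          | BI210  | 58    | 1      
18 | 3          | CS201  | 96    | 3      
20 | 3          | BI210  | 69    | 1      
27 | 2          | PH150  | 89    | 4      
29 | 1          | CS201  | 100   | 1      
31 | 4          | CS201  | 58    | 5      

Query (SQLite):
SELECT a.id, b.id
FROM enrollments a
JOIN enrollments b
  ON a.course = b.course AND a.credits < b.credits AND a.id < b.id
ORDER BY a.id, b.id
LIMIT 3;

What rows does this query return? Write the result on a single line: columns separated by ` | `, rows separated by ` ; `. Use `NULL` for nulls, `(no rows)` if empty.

Pairs (a,b) with same course, a.credits < b.credits, a.id < b.id.
course groups: BI210:{13,15,20} CS201:{10,18,29,31} EC200:{8} PH150:{1,27}
Ordered by (a.id, b.id); first 3.

1 | 27 ; 18 | 31 ; 29 | 31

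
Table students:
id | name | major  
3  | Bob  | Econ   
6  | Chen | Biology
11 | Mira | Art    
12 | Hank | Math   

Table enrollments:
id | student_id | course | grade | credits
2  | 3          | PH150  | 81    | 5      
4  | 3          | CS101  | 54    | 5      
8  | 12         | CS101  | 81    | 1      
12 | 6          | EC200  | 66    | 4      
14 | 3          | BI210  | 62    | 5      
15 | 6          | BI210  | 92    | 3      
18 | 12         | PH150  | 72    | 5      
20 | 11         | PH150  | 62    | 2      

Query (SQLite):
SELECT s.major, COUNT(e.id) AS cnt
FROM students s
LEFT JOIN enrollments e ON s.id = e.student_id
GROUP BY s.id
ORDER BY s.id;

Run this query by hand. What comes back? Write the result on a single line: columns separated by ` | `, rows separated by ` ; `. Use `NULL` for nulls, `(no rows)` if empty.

LEFT JOIN keeps every students row; unmatched ones get NULL for enrollments columns.
Group by students.id and compute COUNT(e.id). COUNT(col) of an all-NULL group is 0.
  3: ids {2, 4, 14} → COUNT(e.id)=3
  6: ids {12, 15} → COUNT(e.id)=2
  11: ids {20} → COUNT(e.id)=1
  12: ids {8, 18} → COUNT(e.id)=2

Econ | 3 ; Biology | 2 ; Art | 1 ; Math | 2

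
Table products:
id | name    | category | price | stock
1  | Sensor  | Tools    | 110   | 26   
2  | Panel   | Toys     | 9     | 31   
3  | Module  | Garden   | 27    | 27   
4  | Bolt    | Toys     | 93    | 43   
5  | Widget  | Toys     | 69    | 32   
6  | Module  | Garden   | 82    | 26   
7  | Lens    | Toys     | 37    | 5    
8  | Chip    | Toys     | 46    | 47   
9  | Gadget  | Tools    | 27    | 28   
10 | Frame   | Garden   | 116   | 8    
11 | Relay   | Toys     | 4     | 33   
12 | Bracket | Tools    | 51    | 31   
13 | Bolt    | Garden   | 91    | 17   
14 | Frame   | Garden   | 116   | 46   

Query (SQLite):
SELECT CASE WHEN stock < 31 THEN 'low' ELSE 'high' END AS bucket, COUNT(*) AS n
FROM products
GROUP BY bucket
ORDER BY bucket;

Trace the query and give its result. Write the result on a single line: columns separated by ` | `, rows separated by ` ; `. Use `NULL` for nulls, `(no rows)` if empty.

high | 7 ; low | 7

Bucket rows by stock < 31 → 'low' else 'high'; count each bucket.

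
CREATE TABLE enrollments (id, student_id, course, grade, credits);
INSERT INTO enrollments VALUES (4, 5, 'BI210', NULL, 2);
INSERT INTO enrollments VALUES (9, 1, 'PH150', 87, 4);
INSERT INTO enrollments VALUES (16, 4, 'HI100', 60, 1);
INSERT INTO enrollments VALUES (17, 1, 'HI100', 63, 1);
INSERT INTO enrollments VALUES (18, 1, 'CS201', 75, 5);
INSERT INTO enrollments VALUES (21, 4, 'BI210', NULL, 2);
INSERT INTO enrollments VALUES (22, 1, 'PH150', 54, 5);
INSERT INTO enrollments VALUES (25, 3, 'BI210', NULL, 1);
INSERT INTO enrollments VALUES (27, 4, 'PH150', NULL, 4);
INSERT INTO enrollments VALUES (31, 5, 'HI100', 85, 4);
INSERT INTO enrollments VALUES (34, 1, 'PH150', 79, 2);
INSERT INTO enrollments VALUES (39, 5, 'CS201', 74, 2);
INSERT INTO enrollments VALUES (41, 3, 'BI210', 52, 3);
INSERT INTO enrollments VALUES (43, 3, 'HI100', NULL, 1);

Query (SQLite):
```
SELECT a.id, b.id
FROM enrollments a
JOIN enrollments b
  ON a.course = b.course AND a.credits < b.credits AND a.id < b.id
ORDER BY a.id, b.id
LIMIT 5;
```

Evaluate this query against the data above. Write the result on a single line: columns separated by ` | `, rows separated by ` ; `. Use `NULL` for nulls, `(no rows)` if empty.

4 | 41 ; 9 | 22 ; 16 | 31 ; 17 | 31 ; 21 | 41

Pairs (a,b) with same course, a.credits < b.credits, a.id < b.id.
course groups: BI210:{4,21,25,41} CS201:{18,39} HI100:{16,17,31,43} PH150:{9,22,27,34}
Ordered by (a.id, b.id); first 5.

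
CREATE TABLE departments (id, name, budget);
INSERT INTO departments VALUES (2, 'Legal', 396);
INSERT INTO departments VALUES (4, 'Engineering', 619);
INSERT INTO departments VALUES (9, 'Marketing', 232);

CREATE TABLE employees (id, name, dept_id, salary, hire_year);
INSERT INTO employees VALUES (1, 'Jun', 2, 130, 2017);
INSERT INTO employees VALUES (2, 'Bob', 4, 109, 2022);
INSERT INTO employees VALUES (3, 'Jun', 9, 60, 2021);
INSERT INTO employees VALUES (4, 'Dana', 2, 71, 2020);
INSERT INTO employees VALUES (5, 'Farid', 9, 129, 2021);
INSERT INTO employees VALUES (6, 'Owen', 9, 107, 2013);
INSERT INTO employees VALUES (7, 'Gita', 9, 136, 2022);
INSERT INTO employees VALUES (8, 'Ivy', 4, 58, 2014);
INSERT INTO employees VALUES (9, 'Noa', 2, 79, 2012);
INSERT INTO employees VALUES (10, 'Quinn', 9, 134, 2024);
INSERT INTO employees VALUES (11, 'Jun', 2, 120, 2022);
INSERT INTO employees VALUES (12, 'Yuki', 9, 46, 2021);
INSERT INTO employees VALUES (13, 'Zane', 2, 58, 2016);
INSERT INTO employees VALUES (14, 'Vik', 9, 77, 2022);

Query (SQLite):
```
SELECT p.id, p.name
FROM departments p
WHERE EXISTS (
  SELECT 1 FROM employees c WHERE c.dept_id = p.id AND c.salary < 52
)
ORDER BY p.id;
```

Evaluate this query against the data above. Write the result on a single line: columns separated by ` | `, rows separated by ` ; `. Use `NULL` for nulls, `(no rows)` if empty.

9 | Marketing

For each departments row, check whether any employees with matching dept_id has salary < 52.
Keep rows where that is true.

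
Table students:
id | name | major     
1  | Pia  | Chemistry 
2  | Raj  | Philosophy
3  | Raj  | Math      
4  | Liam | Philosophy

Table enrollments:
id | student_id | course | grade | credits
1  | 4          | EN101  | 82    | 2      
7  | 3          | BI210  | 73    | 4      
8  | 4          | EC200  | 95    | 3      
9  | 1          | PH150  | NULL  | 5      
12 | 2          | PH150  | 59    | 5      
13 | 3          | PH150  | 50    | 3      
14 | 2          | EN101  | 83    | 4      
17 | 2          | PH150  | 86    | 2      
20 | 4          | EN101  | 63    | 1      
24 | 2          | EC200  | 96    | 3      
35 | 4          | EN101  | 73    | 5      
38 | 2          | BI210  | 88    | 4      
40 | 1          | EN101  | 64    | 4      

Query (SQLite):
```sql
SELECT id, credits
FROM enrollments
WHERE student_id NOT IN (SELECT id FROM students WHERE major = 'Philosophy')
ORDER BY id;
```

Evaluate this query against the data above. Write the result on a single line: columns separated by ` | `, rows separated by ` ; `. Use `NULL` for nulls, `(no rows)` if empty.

7 | 4 ; 9 | 5 ; 13 | 3 ; 40 | 4

Inner query: students.id where major = 'Philosophy'.
Outer: keep enrollments rows whose student_id is not in that set.
Inner query → {2, 4}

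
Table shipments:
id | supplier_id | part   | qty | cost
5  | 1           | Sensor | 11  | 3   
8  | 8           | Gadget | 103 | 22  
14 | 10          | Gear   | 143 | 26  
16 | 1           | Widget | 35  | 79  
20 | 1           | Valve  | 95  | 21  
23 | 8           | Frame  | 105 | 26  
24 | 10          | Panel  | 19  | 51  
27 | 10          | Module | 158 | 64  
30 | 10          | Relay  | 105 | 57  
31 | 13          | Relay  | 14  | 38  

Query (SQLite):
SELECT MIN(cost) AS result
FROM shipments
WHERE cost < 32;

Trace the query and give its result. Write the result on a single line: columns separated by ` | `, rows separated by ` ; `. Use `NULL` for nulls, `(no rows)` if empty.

Rows where cost < 32 → cost values: [3, 22, 26, 21, 26].
MIN of non-NULL values = 3.

3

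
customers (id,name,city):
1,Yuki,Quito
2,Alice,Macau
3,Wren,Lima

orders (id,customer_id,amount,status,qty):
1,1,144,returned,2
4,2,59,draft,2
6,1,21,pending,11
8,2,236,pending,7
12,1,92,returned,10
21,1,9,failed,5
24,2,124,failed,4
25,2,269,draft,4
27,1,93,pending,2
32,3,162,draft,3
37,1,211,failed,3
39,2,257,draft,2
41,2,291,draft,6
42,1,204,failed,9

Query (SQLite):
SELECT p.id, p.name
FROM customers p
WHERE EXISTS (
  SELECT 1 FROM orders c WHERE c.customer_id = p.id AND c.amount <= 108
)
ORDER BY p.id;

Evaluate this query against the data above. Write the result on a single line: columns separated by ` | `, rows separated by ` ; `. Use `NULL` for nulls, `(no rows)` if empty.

1 | Yuki ; 2 | Alice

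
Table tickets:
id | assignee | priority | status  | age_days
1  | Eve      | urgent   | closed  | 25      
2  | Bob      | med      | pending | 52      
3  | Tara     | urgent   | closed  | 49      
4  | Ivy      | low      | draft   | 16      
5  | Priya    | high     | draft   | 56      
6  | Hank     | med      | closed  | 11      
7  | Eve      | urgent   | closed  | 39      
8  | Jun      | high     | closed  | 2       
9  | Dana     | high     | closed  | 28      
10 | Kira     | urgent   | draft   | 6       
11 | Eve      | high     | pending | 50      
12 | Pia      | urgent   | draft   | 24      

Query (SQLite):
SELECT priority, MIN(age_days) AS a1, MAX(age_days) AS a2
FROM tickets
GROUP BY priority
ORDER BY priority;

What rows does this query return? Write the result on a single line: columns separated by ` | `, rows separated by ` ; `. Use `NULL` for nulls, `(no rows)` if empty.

Group tickets by priority.
Per group compute: MIN(age_days), MAX(age_days).
  high: ids {5, 8, 9, 11} → MIN(age_days)=2, MAX(age_days)=56
  low: ids {4} → MIN(age_days)=16, MAX(age_days)=16
  med: ids {2, 6} → MIN(age_days)=11, MAX(age_days)=52
  urgent: ids {1, 3, 7, 10, 12} → MIN(age_days)=6, MAX(age_days)=49

high | 2 | 56 ; low | 16 | 16 ; med | 11 | 52 ; urgent | 6 | 49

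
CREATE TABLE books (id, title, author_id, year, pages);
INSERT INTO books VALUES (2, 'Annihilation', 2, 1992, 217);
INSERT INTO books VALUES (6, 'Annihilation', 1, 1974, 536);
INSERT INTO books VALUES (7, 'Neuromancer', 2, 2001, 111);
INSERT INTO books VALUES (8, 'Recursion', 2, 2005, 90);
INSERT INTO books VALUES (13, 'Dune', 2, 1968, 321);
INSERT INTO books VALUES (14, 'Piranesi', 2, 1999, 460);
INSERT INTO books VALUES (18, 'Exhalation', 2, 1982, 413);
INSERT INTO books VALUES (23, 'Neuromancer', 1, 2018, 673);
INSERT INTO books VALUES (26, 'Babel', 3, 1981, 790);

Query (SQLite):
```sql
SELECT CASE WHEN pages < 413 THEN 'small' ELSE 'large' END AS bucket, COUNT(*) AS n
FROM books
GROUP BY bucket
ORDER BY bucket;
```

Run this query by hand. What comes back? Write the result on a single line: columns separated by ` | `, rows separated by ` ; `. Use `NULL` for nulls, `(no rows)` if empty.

large | 5 ; small | 4

Bucket rows by pages < 413 → 'small' else 'large'; count each bucket.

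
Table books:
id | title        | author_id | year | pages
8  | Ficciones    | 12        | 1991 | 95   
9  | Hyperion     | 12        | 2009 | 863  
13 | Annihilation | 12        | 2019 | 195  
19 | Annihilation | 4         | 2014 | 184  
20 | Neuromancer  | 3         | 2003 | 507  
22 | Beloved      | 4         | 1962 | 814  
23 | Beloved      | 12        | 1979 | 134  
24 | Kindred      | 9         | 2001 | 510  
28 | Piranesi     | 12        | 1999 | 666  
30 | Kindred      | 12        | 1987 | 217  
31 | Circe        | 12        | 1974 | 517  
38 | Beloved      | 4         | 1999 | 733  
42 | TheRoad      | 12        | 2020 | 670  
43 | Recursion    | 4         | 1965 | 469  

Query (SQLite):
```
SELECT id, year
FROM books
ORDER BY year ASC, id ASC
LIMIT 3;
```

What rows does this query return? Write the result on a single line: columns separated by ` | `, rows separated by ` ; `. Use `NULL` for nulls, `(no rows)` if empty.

Sort by year asc, tiebreak id asc: (1962, id=22), (1965, id=43), (1974, id=31), (1979, id=23), (1987, id=30), (1991, id=8) …. Take first 3.

22 | 1962 ; 43 | 1965 ; 31 | 1974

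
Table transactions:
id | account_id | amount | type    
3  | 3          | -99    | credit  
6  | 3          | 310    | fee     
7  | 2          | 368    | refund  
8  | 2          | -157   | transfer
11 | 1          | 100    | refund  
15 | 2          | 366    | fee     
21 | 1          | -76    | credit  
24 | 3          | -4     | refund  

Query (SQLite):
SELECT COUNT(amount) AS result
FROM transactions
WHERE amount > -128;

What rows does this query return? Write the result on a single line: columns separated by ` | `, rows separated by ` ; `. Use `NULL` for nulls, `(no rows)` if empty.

7

Rows where amount > -128 → amount values: [-99, 310, 368, 100, 366, -76, -4].
COUNT(amount) counts non-NULL values → 7.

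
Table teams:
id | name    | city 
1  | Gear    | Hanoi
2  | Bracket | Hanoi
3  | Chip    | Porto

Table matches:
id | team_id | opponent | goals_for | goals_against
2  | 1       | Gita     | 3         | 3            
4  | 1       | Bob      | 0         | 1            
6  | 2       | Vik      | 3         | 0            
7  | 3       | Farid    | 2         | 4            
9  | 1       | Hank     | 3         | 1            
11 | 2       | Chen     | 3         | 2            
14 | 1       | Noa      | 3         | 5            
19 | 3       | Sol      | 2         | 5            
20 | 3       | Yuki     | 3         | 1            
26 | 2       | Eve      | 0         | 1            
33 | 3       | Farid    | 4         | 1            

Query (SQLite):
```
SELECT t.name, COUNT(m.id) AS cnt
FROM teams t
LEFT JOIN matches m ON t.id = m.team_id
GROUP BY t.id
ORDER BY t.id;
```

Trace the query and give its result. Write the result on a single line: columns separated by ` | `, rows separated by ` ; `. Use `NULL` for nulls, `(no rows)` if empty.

Gear | 4 ; Bracket | 3 ; Chip | 4

LEFT JOIN keeps every teams row; unmatched ones get NULL for matches columns.
Group by teams.id and compute COUNT(m.id). COUNT(col) of an all-NULL group is 0.
  1: ids {2, 4, 9, 14} → COUNT(m.id)=4
  2: ids {6, 11, 26} → COUNT(m.id)=3
  3: ids {7, 19, 20, 33} → COUNT(m.id)=4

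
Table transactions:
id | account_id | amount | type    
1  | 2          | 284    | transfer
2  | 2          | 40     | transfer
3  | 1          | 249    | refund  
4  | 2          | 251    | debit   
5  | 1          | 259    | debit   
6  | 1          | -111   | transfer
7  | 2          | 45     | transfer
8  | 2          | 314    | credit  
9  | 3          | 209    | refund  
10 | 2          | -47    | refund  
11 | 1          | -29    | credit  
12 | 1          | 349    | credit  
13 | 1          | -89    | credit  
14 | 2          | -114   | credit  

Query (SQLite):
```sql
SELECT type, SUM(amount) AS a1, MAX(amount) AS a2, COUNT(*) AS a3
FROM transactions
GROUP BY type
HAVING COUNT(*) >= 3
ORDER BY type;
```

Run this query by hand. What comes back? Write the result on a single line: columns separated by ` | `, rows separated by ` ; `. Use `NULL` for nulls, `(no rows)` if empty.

Group transactions by type.
Per group compute: SUM(amount), MAX(amount), COUNT(*).
HAVING: drop groups with fewer than 3 rows.
  credit: ids {8, 11, 12, 13, 14} → SUM(amount)=431, MAX(amount)=349, COUNT(*)=5
  debit: ids {4, 5} → SUM(amount)=510, MAX(amount)=259, COUNT(*)=2
  refund: ids {3, 9, 10} → SUM(amount)=411, MAX(amount)=249, COUNT(*)=3
  transfer: ids {1, 2, 6, 7} → SUM(amount)=258, MAX(amount)=284, COUNT(*)=4

credit | 431 | 349 | 5 ; refund | 411 | 249 | 3 ; transfer | 258 | 284 | 4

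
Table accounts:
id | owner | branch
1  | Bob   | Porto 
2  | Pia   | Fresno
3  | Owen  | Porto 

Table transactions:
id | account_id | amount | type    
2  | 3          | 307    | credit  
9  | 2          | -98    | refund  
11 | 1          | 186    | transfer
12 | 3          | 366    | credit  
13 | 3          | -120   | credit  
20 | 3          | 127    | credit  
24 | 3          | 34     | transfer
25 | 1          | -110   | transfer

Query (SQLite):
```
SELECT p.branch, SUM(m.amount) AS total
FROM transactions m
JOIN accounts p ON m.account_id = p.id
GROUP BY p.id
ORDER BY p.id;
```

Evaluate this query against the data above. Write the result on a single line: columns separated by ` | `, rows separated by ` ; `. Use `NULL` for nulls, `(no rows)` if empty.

Porto | 76 ; Fresno | -98 ; Porto | 714

Join each transactions row to its accounts via account_id.
Group joined rows by accounts.id; compute SUM(m.amount) per group.
  1: ids {11, 25} → SUM(m.amount)=76
  2: ids {9} → SUM(m.amount)=-98
  3: ids {2, 12, 13, 20, 24} → SUM(m.amount)=714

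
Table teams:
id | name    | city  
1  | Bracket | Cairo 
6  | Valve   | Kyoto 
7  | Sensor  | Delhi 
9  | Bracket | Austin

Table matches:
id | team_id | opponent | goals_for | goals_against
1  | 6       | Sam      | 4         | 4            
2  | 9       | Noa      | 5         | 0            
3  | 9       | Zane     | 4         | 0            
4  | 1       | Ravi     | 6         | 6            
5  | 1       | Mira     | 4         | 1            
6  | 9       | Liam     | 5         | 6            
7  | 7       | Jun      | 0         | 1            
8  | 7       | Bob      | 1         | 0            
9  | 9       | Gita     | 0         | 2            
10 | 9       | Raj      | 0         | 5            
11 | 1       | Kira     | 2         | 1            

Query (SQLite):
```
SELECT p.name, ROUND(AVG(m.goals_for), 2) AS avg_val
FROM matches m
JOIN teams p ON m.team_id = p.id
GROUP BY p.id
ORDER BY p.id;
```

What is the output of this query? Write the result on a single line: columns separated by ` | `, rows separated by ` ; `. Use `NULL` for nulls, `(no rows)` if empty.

Bracket | 4 ; Valve | 4 ; Sensor | 0.5 ; Bracket | 2.8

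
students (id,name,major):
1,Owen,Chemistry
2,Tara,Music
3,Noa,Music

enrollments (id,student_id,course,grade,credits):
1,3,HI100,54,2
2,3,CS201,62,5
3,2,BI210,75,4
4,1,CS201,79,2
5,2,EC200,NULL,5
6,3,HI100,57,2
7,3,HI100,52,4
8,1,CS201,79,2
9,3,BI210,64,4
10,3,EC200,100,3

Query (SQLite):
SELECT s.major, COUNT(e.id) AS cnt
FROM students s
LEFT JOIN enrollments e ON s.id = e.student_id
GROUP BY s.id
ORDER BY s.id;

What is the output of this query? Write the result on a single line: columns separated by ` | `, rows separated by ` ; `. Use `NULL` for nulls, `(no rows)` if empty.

LEFT JOIN keeps every students row; unmatched ones get NULL for enrollments columns.
Group by students.id and compute COUNT(e.id). COUNT(col) of an all-NULL group is 0.
  1: ids {4, 8} → COUNT(e.id)=2
  2: ids {3, 5} → COUNT(e.id)=2
  3: ids {1, 2, 6, 7, 9, 10} → COUNT(e.id)=6

Chemistry | 2 ; Music | 2 ; Music | 6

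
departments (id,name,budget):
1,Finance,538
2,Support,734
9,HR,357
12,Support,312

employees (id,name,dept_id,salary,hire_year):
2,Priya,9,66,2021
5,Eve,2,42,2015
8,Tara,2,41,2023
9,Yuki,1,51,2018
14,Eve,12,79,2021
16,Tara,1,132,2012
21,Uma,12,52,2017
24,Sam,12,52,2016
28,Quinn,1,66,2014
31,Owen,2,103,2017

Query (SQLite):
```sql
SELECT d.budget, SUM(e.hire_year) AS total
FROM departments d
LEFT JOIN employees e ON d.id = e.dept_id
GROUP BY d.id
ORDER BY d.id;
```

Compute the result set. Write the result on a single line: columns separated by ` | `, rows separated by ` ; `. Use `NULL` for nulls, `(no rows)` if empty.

538 | 6044 ; 734 | 6055 ; 357 | 2021 ; 312 | 6054

LEFT JOIN keeps every departments row; unmatched ones get NULL for employees columns.
Group by departments.id and compute SUM(e.hire_year). SUM over an all-NULL group is NULL.
  1: ids {9, 16, 28} → SUM(e.hire_year)=6044
  2: ids {5, 8, 31} → SUM(e.hire_year)=6055
  9: ids {2} → SUM(e.hire_year)=2021
  12: ids {14, 21, 24} → SUM(e.hire_year)=6054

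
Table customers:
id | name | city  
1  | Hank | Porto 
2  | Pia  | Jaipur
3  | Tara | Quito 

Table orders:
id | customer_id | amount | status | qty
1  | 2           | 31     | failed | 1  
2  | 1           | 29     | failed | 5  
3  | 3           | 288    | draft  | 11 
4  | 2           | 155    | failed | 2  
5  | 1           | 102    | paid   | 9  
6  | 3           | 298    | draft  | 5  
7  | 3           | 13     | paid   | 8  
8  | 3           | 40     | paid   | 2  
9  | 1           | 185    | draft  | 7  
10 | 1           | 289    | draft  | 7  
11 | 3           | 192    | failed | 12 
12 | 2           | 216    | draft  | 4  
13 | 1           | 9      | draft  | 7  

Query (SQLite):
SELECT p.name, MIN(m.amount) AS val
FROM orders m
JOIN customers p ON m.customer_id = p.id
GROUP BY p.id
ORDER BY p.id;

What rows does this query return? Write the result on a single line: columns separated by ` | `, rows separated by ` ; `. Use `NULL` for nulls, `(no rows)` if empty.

Join each orders row to its customers via customer_id.
Group joined rows by customers.id; compute MIN(m.amount) per group.
  1: ids {2, 5, 9, 10, 13} → MIN(m.amount)=9
  2: ids {1, 4, 12} → MIN(m.amount)=31
  3: ids {3, 6, 7, 8, 11} → MIN(m.amount)=13

Hank | 9 ; Pia | 31 ; Tara | 13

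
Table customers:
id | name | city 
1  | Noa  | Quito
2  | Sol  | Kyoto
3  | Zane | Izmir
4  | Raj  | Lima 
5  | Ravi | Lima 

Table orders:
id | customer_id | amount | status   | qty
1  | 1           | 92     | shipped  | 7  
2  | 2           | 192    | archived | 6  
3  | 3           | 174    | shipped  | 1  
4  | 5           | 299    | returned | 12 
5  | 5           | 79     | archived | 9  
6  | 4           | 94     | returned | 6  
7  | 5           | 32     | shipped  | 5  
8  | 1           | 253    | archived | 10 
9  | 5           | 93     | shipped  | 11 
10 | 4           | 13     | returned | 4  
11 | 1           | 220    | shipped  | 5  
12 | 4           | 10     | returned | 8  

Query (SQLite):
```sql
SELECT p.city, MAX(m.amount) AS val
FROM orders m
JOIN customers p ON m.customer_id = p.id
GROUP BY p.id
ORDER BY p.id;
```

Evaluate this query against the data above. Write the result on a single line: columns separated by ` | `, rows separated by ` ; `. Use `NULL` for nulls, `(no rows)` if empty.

Quito | 253 ; Kyoto | 192 ; Izmir | 174 ; Lima | 94 ; Lima | 299

Join each orders row to its customers via customer_id.
Group joined rows by customers.id; compute MAX(m.amount) per group.
  1: ids {1, 8, 11} → MAX(m.amount)=253
  2: ids {2} → MAX(m.amount)=192
  3: ids {3} → MAX(m.amount)=174
  4: ids {6, 10, 12} → MAX(m.amount)=94
  5: ids {4, 5, 7, 9} → MAX(m.amount)=299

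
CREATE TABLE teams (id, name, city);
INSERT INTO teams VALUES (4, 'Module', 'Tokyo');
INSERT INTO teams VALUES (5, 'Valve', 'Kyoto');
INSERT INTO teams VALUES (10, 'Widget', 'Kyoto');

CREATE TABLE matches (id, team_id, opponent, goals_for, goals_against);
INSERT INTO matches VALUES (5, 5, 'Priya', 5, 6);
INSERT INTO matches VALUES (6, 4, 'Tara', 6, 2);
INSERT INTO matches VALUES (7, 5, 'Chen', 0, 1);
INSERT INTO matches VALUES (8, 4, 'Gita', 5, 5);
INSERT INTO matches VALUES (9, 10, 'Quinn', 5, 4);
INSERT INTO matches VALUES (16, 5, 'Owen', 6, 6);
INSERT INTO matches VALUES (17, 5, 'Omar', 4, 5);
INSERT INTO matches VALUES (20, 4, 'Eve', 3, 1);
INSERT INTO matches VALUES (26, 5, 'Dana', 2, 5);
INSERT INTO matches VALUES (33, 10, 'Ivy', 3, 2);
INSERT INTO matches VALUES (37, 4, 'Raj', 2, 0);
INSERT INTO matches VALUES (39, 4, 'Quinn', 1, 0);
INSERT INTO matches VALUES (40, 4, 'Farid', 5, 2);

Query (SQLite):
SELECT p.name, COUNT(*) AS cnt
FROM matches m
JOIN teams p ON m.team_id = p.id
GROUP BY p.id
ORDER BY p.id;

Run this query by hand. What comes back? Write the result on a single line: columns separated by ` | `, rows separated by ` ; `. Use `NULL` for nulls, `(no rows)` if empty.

Join each matches row to its teams via team_id.
Group joined rows by teams.id; compute COUNT(*) per group.
  4: ids {6, 8, 20, 37, 39, 40} → COUNT(*)=6
  5: ids {5, 7, 16, 17, 26} → COUNT(*)=5
  10: ids {9, 33} → COUNT(*)=2

Module | 6 ; Valve | 5 ; Widget | 2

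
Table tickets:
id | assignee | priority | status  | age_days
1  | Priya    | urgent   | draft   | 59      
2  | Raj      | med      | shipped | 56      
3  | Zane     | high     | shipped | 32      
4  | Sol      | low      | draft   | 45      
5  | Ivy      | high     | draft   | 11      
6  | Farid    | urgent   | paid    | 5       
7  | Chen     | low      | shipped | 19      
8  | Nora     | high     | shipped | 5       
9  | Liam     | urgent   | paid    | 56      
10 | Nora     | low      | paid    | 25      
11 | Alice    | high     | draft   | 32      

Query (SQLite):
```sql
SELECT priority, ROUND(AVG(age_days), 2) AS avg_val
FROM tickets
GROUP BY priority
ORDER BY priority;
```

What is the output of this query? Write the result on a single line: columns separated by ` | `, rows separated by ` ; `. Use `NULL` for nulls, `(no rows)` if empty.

high | 20 ; low | 29.67 ; med | 56 ; urgent | 40

Partition tickets by priority; compute ROUND(AVG(age_days), 2) within each group.
  high: ids {3, 5, 8, 11} → ROUND(AVG(age_days), 2)=20
  low: ids {4, 7, 10} → ROUND(AVG(age_days), 2)=29.67
  med: ids {2} → ROUND(AVG(age_days), 2)=56
  urgent: ids {1, 6, 9} → ROUND(AVG(age_days), 2)=40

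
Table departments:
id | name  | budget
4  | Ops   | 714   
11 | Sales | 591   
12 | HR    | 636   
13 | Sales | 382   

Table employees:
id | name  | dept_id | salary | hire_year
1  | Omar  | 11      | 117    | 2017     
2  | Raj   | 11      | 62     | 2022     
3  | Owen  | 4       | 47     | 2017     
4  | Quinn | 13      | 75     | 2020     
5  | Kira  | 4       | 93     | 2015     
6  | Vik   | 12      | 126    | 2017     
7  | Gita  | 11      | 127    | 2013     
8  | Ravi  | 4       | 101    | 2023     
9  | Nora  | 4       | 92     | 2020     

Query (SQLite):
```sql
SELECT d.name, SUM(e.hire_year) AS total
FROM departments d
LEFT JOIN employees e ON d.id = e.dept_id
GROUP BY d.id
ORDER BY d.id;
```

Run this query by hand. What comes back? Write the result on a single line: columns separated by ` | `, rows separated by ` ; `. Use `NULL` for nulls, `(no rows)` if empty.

Ops | 8075 ; Sales | 6052 ; HR | 2017 ; Sales | 2020

LEFT JOIN keeps every departments row; unmatched ones get NULL for employees columns.
Group by departments.id and compute SUM(e.hire_year). SUM over an all-NULL group is NULL.
  4: ids {3, 5, 8, 9} → SUM(e.hire_year)=8075
  11: ids {1, 2, 7} → SUM(e.hire_year)=6052
  12: ids {6} → SUM(e.hire_year)=2017
  13: ids {4} → SUM(e.hire_year)=2020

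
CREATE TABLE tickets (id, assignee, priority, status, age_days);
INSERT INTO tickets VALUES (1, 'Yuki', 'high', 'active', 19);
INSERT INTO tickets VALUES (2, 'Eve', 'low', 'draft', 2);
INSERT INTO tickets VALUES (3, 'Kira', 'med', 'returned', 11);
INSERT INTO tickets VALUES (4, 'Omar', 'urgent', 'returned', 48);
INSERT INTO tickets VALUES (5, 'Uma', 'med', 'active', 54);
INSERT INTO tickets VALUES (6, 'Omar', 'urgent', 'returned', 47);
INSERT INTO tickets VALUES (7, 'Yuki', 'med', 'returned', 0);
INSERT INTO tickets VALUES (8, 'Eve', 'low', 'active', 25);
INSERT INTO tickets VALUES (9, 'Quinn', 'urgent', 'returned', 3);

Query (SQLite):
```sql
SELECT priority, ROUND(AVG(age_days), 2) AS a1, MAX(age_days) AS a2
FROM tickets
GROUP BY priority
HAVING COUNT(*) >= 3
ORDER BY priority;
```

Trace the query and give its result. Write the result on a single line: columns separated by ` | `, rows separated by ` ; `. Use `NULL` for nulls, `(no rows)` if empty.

med | 21.67 | 54 ; urgent | 32.67 | 48

Group tickets by priority.
Per group compute: ROUND(AVG(age_days), 2), MAX(age_days).
HAVING: drop groups with fewer than 3 rows.
  high: ids {1} → ROUND(AVG(age_days), 2)=19, MAX(age_days)=19
  low: ids {2, 8} → ROUND(AVG(age_days), 2)=13.5, MAX(age_days)=25
  med: ids {3, 5, 7} → ROUND(AVG(age_days), 2)=21.67, MAX(age_days)=54
  urgent: ids {4, 6, 9} → ROUND(AVG(age_days), 2)=32.67, MAX(age_days)=48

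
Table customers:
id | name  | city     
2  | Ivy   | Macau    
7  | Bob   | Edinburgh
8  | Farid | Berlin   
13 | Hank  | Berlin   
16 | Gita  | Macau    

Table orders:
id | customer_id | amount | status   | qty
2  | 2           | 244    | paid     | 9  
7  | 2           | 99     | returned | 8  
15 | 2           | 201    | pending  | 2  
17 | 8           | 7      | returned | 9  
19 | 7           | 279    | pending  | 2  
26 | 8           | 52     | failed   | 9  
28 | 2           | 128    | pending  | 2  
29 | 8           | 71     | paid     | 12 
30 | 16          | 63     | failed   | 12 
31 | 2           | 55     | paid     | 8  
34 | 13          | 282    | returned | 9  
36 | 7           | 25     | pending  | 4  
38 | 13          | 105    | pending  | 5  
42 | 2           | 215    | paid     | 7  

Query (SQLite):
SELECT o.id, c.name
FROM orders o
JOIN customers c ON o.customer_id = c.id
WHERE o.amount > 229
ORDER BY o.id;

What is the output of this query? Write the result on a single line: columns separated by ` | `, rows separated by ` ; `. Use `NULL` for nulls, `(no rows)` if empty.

2 | Ivy ; 19 | Bob ; 34 | Hank

Each orders row matches the customers row where customer_id = customers.id.
Then keep rows with o.amount > 229.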